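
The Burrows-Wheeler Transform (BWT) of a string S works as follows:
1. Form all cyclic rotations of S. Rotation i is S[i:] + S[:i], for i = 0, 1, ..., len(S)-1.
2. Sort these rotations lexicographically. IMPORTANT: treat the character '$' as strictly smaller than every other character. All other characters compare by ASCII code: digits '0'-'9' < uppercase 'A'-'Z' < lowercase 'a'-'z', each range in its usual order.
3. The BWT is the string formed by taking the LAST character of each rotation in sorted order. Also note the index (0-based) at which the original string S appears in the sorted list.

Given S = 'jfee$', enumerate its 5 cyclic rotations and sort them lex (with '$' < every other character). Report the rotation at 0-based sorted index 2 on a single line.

All 5 rotations (rotation i = S[i:]+S[:i]):
  rot[0] = jfee$
  rot[1] = fee$j
  rot[2] = ee$jf
  rot[3] = e$jfe
  rot[4] = $jfee
Sorted (with $ < everything):
  sorted[0] = $jfee
  sorted[1] = e$jfe
  sorted[2] = ee$jf
  sorted[3] = fee$j
  sorted[4] = jfee$
sorted[2] = ee$jf

Answer: ee$jf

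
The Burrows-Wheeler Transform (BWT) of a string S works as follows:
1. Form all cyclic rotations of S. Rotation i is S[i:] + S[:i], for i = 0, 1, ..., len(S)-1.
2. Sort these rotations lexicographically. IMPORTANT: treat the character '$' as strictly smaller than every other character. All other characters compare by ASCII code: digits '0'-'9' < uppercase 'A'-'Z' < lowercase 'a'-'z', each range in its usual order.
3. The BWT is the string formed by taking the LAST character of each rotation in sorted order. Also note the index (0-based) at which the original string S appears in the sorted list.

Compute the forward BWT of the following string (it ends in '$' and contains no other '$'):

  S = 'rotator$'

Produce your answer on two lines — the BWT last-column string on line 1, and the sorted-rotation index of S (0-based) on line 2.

All 8 rotations (rotation i = S[i:]+S[:i]):
  rot[0] = rotator$
  rot[1] = otator$r
  rot[2] = tator$ro
  rot[3] = ator$rot
  rot[4] = tor$rota
  rot[5] = or$rotat
  rot[6] = r$rotato
  rot[7] = $rotator
Sorted (with $ < everything):
  sorted[0] = $rotator  (last char: 'r')
  sorted[1] = ator$rot  (last char: 't')
  sorted[2] = or$rotat  (last char: 't')
  sorted[3] = otator$r  (last char: 'r')
  sorted[4] = r$rotato  (last char: 'o')
  sorted[5] = rotator$  (last char: '$')
  sorted[6] = tator$ro  (last char: 'o')
  sorted[7] = tor$rota  (last char: 'a')
Last column: rttro$oa
Original string S is at sorted index 5

Answer: rttro$oa
5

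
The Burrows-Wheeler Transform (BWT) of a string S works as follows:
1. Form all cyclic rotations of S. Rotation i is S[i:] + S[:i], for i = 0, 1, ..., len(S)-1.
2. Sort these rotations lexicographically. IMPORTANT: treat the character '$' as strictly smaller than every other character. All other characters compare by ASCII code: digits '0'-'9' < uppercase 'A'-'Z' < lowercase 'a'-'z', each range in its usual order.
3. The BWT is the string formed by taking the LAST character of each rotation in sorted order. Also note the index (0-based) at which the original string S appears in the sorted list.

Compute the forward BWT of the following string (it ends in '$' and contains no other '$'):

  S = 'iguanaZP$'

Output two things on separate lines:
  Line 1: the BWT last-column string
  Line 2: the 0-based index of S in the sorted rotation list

Answer: PZanui$ag
6

Derivation:
All 9 rotations (rotation i = S[i:]+S[:i]):
  rot[0] = iguanaZP$
  rot[1] = guanaZP$i
  rot[2] = uanaZP$ig
  rot[3] = anaZP$igu
  rot[4] = naZP$igua
  rot[5] = aZP$iguan
  rot[6] = ZP$iguana
  rot[7] = P$iguanaZ
  rot[8] = $iguanaZP
Sorted (with $ < everything):
  sorted[0] = $iguanaZP  (last char: 'P')
  sorted[1] = P$iguanaZ  (last char: 'Z')
  sorted[2] = ZP$iguana  (last char: 'a')
  sorted[3] = aZP$iguan  (last char: 'n')
  sorted[4] = anaZP$igu  (last char: 'u')
  sorted[5] = guanaZP$i  (last char: 'i')
  sorted[6] = iguanaZP$  (last char: '$')
  sorted[7] = naZP$igua  (last char: 'a')
  sorted[8] = uanaZP$ig  (last char: 'g')
Last column: PZanui$ag
Original string S is at sorted index 6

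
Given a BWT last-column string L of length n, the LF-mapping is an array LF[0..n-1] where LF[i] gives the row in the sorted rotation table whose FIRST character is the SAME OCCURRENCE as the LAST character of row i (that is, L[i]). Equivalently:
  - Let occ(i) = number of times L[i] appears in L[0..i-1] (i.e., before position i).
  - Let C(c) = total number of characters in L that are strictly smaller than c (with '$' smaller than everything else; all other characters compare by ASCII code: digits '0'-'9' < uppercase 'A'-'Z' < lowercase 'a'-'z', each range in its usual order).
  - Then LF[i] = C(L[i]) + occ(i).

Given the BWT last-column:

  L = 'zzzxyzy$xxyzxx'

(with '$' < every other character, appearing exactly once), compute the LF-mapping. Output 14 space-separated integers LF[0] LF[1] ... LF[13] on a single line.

Char counts: '$':1, 'x':5, 'y':3, 'z':5
C (first-col start): C('$')=0, C('x')=1, C('y')=6, C('z')=9
L[0]='z': occ=0, LF[0]=C('z')+0=9+0=9
L[1]='z': occ=1, LF[1]=C('z')+1=9+1=10
L[2]='z': occ=2, LF[2]=C('z')+2=9+2=11
L[3]='x': occ=0, LF[3]=C('x')+0=1+0=1
L[4]='y': occ=0, LF[4]=C('y')+0=6+0=6
L[5]='z': occ=3, LF[5]=C('z')+3=9+3=12
L[6]='y': occ=1, LF[6]=C('y')+1=6+1=7
L[7]='$': occ=0, LF[7]=C('$')+0=0+0=0
L[8]='x': occ=1, LF[8]=C('x')+1=1+1=2
L[9]='x': occ=2, LF[9]=C('x')+2=1+2=3
L[10]='y': occ=2, LF[10]=C('y')+2=6+2=8
L[11]='z': occ=4, LF[11]=C('z')+4=9+4=13
L[12]='x': occ=3, LF[12]=C('x')+3=1+3=4
L[13]='x': occ=4, LF[13]=C('x')+4=1+4=5

Answer: 9 10 11 1 6 12 7 0 2 3 8 13 4 5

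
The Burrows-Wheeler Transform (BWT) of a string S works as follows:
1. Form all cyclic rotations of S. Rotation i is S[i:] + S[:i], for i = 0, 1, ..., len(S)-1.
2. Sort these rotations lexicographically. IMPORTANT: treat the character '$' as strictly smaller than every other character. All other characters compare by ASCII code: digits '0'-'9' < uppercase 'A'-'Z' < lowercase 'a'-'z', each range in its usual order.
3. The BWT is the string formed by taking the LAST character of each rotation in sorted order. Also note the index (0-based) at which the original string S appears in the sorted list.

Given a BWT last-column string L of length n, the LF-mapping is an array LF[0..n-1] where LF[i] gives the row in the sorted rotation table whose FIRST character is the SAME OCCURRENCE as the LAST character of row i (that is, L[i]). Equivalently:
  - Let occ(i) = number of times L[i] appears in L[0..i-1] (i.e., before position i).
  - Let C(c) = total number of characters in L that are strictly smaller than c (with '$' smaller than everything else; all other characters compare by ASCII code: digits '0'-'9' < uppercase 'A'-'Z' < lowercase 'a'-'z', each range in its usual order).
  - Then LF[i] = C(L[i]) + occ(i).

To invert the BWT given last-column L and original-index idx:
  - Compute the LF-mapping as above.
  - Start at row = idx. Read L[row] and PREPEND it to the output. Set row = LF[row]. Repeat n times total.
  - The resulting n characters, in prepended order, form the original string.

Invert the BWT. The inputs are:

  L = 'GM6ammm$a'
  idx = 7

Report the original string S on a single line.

Answer: mammaM6G$

Derivation:
LF mapping: 2 3 1 4 6 7 8 0 5
Walk LF starting at row 7, prepending L[row]:
  step 1: row=7, L[7]='$', prepend. Next row=LF[7]=0
  step 2: row=0, L[0]='G', prepend. Next row=LF[0]=2
  step 3: row=2, L[2]='6', prepend. Next row=LF[2]=1
  step 4: row=1, L[1]='M', prepend. Next row=LF[1]=3
  step 5: row=3, L[3]='a', prepend. Next row=LF[3]=4
  step 6: row=4, L[4]='m', prepend. Next row=LF[4]=6
  step 7: row=6, L[6]='m', prepend. Next row=LF[6]=8
  step 8: row=8, L[8]='a', prepend. Next row=LF[8]=5
  step 9: row=5, L[5]='m', prepend. Next row=LF[5]=7
Reversed output: mammaM6G$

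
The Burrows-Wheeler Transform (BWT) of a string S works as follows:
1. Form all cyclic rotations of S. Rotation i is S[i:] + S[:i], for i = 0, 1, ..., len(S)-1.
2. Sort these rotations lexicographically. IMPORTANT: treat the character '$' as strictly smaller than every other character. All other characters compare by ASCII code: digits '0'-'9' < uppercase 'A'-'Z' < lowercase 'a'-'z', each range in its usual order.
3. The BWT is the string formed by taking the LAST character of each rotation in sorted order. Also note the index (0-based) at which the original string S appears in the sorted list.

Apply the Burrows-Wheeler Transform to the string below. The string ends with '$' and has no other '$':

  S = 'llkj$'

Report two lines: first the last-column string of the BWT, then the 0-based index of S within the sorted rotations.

Answer: jkll$
4

Derivation:
All 5 rotations (rotation i = S[i:]+S[:i]):
  rot[0] = llkj$
  rot[1] = lkj$l
  rot[2] = kj$ll
  rot[3] = j$llk
  rot[4] = $llkj
Sorted (with $ < everything):
  sorted[0] = $llkj  (last char: 'j')
  sorted[1] = j$llk  (last char: 'k')
  sorted[2] = kj$ll  (last char: 'l')
  sorted[3] = lkj$l  (last char: 'l')
  sorted[4] = llkj$  (last char: '$')
Last column: jkll$
Original string S is at sorted index 4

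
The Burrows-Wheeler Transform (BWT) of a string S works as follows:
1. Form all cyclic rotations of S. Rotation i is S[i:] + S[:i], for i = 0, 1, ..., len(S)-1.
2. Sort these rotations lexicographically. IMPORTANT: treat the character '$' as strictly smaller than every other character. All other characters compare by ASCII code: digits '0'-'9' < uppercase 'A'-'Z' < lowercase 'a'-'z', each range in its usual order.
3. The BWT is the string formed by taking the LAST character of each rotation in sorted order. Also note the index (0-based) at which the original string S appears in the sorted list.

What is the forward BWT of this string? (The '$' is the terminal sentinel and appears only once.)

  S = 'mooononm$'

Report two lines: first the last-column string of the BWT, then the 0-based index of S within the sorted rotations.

All 9 rotations (rotation i = S[i:]+S[:i]):
  rot[0] = mooononm$
  rot[1] = ooononm$m
  rot[2] = oononm$mo
  rot[3] = ononm$moo
  rot[4] = nonm$mooo
  rot[5] = onm$mooon
  rot[6] = nm$mooono
  rot[7] = m$mooonon
  rot[8] = $mooononm
Sorted (with $ < everything):
  sorted[0] = $mooononm  (last char: 'm')
  sorted[1] = m$mooonon  (last char: 'n')
  sorted[2] = mooononm$  (last char: '$')
  sorted[3] = nm$mooono  (last char: 'o')
  sorted[4] = nonm$mooo  (last char: 'o')
  sorted[5] = onm$mooon  (last char: 'n')
  sorted[6] = ononm$moo  (last char: 'o')
  sorted[7] = oononm$mo  (last char: 'o')
  sorted[8] = ooononm$m  (last char: 'm')
Last column: mn$oonoom
Original string S is at sorted index 2

Answer: mn$oonoom
2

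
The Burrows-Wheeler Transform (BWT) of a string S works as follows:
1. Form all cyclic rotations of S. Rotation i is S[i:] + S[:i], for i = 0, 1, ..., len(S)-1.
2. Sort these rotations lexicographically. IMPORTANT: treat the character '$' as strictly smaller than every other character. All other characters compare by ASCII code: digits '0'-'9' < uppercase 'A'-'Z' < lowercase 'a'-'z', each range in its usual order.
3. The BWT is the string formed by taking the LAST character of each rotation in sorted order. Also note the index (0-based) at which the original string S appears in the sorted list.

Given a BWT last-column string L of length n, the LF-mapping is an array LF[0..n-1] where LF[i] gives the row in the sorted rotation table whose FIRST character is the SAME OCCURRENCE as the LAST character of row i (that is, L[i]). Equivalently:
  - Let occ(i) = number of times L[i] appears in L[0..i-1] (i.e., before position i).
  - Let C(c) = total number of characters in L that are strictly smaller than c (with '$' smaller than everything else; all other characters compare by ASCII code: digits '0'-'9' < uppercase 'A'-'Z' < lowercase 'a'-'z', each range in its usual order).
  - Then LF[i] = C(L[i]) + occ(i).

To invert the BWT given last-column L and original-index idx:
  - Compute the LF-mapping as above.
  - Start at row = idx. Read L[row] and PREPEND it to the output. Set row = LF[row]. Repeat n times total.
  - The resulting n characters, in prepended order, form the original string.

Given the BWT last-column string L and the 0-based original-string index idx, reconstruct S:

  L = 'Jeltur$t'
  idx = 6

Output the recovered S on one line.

LF mapping: 1 2 3 5 7 4 0 6
Walk LF starting at row 6, prepending L[row]:
  step 1: row=6, L[6]='$', prepend. Next row=LF[6]=0
  step 2: row=0, L[0]='J', prepend. Next row=LF[0]=1
  step 3: row=1, L[1]='e', prepend. Next row=LF[1]=2
  step 4: row=2, L[2]='l', prepend. Next row=LF[2]=3
  step 5: row=3, L[3]='t', prepend. Next row=LF[3]=5
  step 6: row=5, L[5]='r', prepend. Next row=LF[5]=4
  step 7: row=4, L[4]='u', prepend. Next row=LF[4]=7
  step 8: row=7, L[7]='t', prepend. Next row=LF[7]=6
Reversed output: turtleJ$

Answer: turtleJ$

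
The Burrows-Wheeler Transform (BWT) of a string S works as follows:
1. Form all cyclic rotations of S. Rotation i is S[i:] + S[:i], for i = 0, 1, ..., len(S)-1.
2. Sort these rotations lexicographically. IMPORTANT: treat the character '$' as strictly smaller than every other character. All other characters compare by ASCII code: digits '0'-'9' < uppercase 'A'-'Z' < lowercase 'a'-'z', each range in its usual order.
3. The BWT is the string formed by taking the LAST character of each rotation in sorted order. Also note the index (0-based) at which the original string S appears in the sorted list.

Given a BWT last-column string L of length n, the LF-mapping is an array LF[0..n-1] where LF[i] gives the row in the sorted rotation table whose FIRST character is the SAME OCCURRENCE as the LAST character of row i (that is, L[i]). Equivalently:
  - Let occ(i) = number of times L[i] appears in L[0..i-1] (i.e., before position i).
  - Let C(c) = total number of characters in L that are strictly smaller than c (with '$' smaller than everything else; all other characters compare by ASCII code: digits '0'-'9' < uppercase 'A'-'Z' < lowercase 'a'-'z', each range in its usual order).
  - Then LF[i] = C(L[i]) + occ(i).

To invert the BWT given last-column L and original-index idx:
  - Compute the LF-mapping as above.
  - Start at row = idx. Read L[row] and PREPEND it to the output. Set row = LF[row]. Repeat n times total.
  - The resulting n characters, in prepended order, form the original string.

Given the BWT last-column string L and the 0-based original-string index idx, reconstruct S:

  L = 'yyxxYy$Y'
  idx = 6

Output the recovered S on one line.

Answer: yYxxYyy$

Derivation:
LF mapping: 5 6 3 4 1 7 0 2
Walk LF starting at row 6, prepending L[row]:
  step 1: row=6, L[6]='$', prepend. Next row=LF[6]=0
  step 2: row=0, L[0]='y', prepend. Next row=LF[0]=5
  step 3: row=5, L[5]='y', prepend. Next row=LF[5]=7
  step 4: row=7, L[7]='Y', prepend. Next row=LF[7]=2
  step 5: row=2, L[2]='x', prepend. Next row=LF[2]=3
  step 6: row=3, L[3]='x', prepend. Next row=LF[3]=4
  step 7: row=4, L[4]='Y', prepend. Next row=LF[4]=1
  step 8: row=1, L[1]='y', prepend. Next row=LF[1]=6
Reversed output: yYxxYyy$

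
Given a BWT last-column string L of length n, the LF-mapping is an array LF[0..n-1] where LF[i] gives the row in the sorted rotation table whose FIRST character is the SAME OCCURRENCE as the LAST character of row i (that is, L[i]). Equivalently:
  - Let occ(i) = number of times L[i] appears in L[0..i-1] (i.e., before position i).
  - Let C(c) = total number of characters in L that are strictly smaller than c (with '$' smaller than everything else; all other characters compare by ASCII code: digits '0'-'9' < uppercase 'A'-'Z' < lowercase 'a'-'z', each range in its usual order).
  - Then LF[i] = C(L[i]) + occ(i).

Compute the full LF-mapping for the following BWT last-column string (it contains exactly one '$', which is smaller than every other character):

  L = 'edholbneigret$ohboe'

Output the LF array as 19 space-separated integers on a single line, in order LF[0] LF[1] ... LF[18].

Char counts: '$':1, 'b':2, 'd':1, 'e':4, 'g':1, 'h':2, 'i':1, 'l':1, 'n':1, 'o':3, 'r':1, 't':1
C (first-col start): C('$')=0, C('b')=1, C('d')=3, C('e')=4, C('g')=8, C('h')=9, C('i')=11, C('l')=12, C('n')=13, C('o')=14, C('r')=17, C('t')=18
L[0]='e': occ=0, LF[0]=C('e')+0=4+0=4
L[1]='d': occ=0, LF[1]=C('d')+0=3+0=3
L[2]='h': occ=0, LF[2]=C('h')+0=9+0=9
L[3]='o': occ=0, LF[3]=C('o')+0=14+0=14
L[4]='l': occ=0, LF[4]=C('l')+0=12+0=12
L[5]='b': occ=0, LF[5]=C('b')+0=1+0=1
L[6]='n': occ=0, LF[6]=C('n')+0=13+0=13
L[7]='e': occ=1, LF[7]=C('e')+1=4+1=5
L[8]='i': occ=0, LF[8]=C('i')+0=11+0=11
L[9]='g': occ=0, LF[9]=C('g')+0=8+0=8
L[10]='r': occ=0, LF[10]=C('r')+0=17+0=17
L[11]='e': occ=2, LF[11]=C('e')+2=4+2=6
L[12]='t': occ=0, LF[12]=C('t')+0=18+0=18
L[13]='$': occ=0, LF[13]=C('$')+0=0+0=0
L[14]='o': occ=1, LF[14]=C('o')+1=14+1=15
L[15]='h': occ=1, LF[15]=C('h')+1=9+1=10
L[16]='b': occ=1, LF[16]=C('b')+1=1+1=2
L[17]='o': occ=2, LF[17]=C('o')+2=14+2=16
L[18]='e': occ=3, LF[18]=C('e')+3=4+3=7

Answer: 4 3 9 14 12 1 13 5 11 8 17 6 18 0 15 10 2 16 7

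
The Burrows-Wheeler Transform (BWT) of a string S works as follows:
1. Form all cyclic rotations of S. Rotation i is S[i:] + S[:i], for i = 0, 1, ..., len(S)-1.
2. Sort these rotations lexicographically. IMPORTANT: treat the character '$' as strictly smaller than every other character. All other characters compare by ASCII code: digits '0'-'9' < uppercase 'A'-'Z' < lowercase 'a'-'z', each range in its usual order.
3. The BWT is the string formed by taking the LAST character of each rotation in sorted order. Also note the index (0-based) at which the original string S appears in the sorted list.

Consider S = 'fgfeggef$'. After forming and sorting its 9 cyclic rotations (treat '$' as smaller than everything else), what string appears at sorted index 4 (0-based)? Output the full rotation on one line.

All 9 rotations (rotation i = S[i:]+S[:i]):
  rot[0] = fgfeggef$
  rot[1] = gfeggef$f
  rot[2] = feggef$fg
  rot[3] = eggef$fgf
  rot[4] = ggef$fgfe
  rot[5] = gef$fgfeg
  rot[6] = ef$fgfegg
  rot[7] = f$fgfegge
  rot[8] = $fgfeggef
Sorted (with $ < everything):
  sorted[0] = $fgfeggef
  sorted[1] = ef$fgfegg
  sorted[2] = eggef$fgf
  sorted[3] = f$fgfegge
  sorted[4] = feggef$fg
  sorted[5] = fgfeggef$
  sorted[6] = gef$fgfeg
  sorted[7] = gfeggef$f
  sorted[8] = ggef$fgfe
sorted[4] = feggef$fg

Answer: feggef$fg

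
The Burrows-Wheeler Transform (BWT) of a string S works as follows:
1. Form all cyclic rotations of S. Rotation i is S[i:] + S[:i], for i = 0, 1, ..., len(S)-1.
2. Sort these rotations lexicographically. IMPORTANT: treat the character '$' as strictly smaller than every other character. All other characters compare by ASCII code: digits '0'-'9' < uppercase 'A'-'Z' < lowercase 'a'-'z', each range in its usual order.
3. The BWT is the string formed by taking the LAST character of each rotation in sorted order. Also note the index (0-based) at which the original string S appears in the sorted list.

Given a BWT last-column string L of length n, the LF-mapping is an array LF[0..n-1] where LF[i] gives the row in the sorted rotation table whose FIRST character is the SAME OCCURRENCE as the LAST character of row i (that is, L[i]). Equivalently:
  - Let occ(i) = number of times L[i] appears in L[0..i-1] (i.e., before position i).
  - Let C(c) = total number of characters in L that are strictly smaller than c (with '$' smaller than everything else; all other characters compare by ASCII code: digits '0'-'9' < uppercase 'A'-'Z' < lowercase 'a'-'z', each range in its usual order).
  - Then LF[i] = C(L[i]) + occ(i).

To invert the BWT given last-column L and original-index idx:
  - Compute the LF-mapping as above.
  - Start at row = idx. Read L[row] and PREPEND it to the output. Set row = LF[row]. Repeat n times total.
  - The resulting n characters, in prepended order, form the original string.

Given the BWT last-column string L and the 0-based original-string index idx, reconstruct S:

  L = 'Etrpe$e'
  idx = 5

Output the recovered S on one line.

LF mapping: 1 6 5 4 2 0 3
Walk LF starting at row 5, prepending L[row]:
  step 1: row=5, L[5]='$', prepend. Next row=LF[5]=0
  step 2: row=0, L[0]='E', prepend. Next row=LF[0]=1
  step 3: row=1, L[1]='t', prepend. Next row=LF[1]=6
  step 4: row=6, L[6]='e', prepend. Next row=LF[6]=3
  step 5: row=3, L[3]='p', prepend. Next row=LF[3]=4
  step 6: row=4, L[4]='e', prepend. Next row=LF[4]=2
  step 7: row=2, L[2]='r', prepend. Next row=LF[2]=5
Reversed output: repetE$

Answer: repetE$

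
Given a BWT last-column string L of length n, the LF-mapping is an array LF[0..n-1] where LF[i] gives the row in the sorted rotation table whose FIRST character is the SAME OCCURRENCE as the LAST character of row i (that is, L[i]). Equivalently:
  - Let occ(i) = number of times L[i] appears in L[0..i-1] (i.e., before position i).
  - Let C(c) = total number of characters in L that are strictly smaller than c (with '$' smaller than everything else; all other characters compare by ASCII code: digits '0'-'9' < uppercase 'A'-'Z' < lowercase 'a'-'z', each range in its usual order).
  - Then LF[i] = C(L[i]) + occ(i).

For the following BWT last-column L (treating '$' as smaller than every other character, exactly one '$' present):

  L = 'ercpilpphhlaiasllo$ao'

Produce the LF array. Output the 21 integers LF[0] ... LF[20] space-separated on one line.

Answer: 5 19 4 16 8 10 17 18 6 7 11 1 9 2 20 12 13 14 0 3 15

Derivation:
Char counts: '$':1, 'a':3, 'c':1, 'e':1, 'h':2, 'i':2, 'l':4, 'o':2, 'p':3, 'r':1, 's':1
C (first-col start): C('$')=0, C('a')=1, C('c')=4, C('e')=5, C('h')=6, C('i')=8, C('l')=10, C('o')=14, C('p')=16, C('r')=19, C('s')=20
L[0]='e': occ=0, LF[0]=C('e')+0=5+0=5
L[1]='r': occ=0, LF[1]=C('r')+0=19+0=19
L[2]='c': occ=0, LF[2]=C('c')+0=4+0=4
L[3]='p': occ=0, LF[3]=C('p')+0=16+0=16
L[4]='i': occ=0, LF[4]=C('i')+0=8+0=8
L[5]='l': occ=0, LF[5]=C('l')+0=10+0=10
L[6]='p': occ=1, LF[6]=C('p')+1=16+1=17
L[7]='p': occ=2, LF[7]=C('p')+2=16+2=18
L[8]='h': occ=0, LF[8]=C('h')+0=6+0=6
L[9]='h': occ=1, LF[9]=C('h')+1=6+1=7
L[10]='l': occ=1, LF[10]=C('l')+1=10+1=11
L[11]='a': occ=0, LF[11]=C('a')+0=1+0=1
L[12]='i': occ=1, LF[12]=C('i')+1=8+1=9
L[13]='a': occ=1, LF[13]=C('a')+1=1+1=2
L[14]='s': occ=0, LF[14]=C('s')+0=20+0=20
L[15]='l': occ=2, LF[15]=C('l')+2=10+2=12
L[16]='l': occ=3, LF[16]=C('l')+3=10+3=13
L[17]='o': occ=0, LF[17]=C('o')+0=14+0=14
L[18]='$': occ=0, LF[18]=C('$')+0=0+0=0
L[19]='a': occ=2, LF[19]=C('a')+2=1+2=3
L[20]='o': occ=1, LF[20]=C('o')+1=14+1=15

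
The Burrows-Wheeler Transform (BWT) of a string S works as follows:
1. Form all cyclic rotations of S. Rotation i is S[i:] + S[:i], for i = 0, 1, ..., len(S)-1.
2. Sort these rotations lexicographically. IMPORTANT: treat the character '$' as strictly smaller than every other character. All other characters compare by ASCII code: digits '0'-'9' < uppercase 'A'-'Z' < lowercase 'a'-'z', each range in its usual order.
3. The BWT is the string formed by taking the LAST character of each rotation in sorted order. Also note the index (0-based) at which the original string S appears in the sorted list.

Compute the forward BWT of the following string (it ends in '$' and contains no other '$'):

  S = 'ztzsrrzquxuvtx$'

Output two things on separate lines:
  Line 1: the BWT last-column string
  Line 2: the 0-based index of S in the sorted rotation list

All 15 rotations (rotation i = S[i:]+S[:i]):
  rot[0] = ztzsrrzquxuvtx$
  rot[1] = tzsrrzquxuvtx$z
  rot[2] = zsrrzquxuvtx$zt
  rot[3] = srrzquxuvtx$ztz
  rot[4] = rrzquxuvtx$ztzs
  rot[5] = rzquxuvtx$ztzsr
  rot[6] = zquxuvtx$ztzsrr
  rot[7] = quxuvtx$ztzsrrz
  rot[8] = uxuvtx$ztzsrrzq
  rot[9] = xuvtx$ztzsrrzqu
  rot[10] = uvtx$ztzsrrzqux
  rot[11] = vtx$ztzsrrzquxu
  rot[12] = tx$ztzsrrzquxuv
  rot[13] = x$ztzsrrzquxuvt
  rot[14] = $ztzsrrzquxuvtx
Sorted (with $ < everything):
  sorted[0] = $ztzsrrzquxuvtx  (last char: 'x')
  sorted[1] = quxuvtx$ztzsrrz  (last char: 'z')
  sorted[2] = rrzquxuvtx$ztzs  (last char: 's')
  sorted[3] = rzquxuvtx$ztzsr  (last char: 'r')
  sorted[4] = srrzquxuvtx$ztz  (last char: 'z')
  sorted[5] = tx$ztzsrrzquxuv  (last char: 'v')
  sorted[6] = tzsrrzquxuvtx$z  (last char: 'z')
  sorted[7] = uvtx$ztzsrrzqux  (last char: 'x')
  sorted[8] = uxuvtx$ztzsrrzq  (last char: 'q')
  sorted[9] = vtx$ztzsrrzquxu  (last char: 'u')
  sorted[10] = x$ztzsrrzquxuvt  (last char: 't')
  sorted[11] = xuvtx$ztzsrrzqu  (last char: 'u')
  sorted[12] = zquxuvtx$ztzsrr  (last char: 'r')
  sorted[13] = zsrrzquxuvtx$zt  (last char: 't')
  sorted[14] = ztzsrrzquxuvtx$  (last char: '$')
Last column: xzsrzvzxquturt$
Original string S is at sorted index 14

Answer: xzsrzvzxquturt$
14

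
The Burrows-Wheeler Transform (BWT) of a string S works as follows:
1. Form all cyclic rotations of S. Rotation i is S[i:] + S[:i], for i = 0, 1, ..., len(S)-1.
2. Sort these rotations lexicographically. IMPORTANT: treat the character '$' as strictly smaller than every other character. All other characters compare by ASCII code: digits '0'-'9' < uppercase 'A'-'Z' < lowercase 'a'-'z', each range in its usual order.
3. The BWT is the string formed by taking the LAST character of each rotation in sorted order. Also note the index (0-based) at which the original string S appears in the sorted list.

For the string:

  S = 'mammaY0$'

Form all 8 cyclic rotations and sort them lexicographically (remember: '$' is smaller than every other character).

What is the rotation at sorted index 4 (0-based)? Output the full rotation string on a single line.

All 8 rotations (rotation i = S[i:]+S[:i]):
  rot[0] = mammaY0$
  rot[1] = ammaY0$m
  rot[2] = mmaY0$ma
  rot[3] = maY0$mam
  rot[4] = aY0$mamm
  rot[5] = Y0$mamma
  rot[6] = 0$mammaY
  rot[7] = $mammaY0
Sorted (with $ < everything):
  sorted[0] = $mammaY0
  sorted[1] = 0$mammaY
  sorted[2] = Y0$mamma
  sorted[3] = aY0$mamm
  sorted[4] = ammaY0$m
  sorted[5] = maY0$mam
  sorted[6] = mammaY0$
  sorted[7] = mmaY0$ma
sorted[4] = ammaY0$m

Answer: ammaY0$m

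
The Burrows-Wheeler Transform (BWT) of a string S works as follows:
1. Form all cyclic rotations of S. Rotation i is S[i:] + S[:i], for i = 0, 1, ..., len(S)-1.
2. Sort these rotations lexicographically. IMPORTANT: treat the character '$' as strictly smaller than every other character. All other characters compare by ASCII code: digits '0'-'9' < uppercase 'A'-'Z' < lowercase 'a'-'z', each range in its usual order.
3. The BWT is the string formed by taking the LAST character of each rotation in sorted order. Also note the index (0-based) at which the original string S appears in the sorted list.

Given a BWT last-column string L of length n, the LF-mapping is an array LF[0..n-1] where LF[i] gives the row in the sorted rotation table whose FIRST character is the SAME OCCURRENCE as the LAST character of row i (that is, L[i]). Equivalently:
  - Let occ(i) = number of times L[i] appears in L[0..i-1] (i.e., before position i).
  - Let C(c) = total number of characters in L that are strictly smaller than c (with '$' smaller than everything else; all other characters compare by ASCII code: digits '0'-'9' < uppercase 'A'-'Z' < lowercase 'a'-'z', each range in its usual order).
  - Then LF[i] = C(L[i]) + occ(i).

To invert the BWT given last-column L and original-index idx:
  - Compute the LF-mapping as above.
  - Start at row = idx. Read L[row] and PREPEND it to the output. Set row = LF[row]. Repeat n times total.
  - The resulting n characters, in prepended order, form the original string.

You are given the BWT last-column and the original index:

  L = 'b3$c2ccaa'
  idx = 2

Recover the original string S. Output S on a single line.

LF mapping: 5 2 0 6 1 7 8 3 4
Walk LF starting at row 2, prepending L[row]:
  step 1: row=2, L[2]='$', prepend. Next row=LF[2]=0
  step 2: row=0, L[0]='b', prepend. Next row=LF[0]=5
  step 3: row=5, L[5]='c', prepend. Next row=LF[5]=7
  step 4: row=7, L[7]='a', prepend. Next row=LF[7]=3
  step 5: row=3, L[3]='c', prepend. Next row=LF[3]=6
  step 6: row=6, L[6]='c', prepend. Next row=LF[6]=8
  step 7: row=8, L[8]='a', prepend. Next row=LF[8]=4
  step 8: row=4, L[4]='2', prepend. Next row=LF[4]=1
  step 9: row=1, L[1]='3', prepend. Next row=LF[1]=2
Reversed output: 32accacb$

Answer: 32accacb$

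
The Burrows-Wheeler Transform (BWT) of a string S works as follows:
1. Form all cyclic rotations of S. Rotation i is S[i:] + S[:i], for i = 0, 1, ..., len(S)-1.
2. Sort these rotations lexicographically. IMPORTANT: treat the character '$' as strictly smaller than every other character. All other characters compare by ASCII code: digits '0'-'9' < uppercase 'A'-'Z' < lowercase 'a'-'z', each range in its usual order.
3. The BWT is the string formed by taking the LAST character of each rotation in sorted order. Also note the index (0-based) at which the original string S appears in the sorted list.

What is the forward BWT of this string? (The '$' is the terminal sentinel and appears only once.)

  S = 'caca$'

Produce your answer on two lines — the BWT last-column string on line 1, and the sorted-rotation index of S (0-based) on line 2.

All 5 rotations (rotation i = S[i:]+S[:i]):
  rot[0] = caca$
  rot[1] = aca$c
  rot[2] = ca$ca
  rot[3] = a$cac
  rot[4] = $caca
Sorted (with $ < everything):
  sorted[0] = $caca  (last char: 'a')
  sorted[1] = a$cac  (last char: 'c')
  sorted[2] = aca$c  (last char: 'c')
  sorted[3] = ca$ca  (last char: 'a')
  sorted[4] = caca$  (last char: '$')
Last column: acca$
Original string S is at sorted index 4

Answer: acca$
4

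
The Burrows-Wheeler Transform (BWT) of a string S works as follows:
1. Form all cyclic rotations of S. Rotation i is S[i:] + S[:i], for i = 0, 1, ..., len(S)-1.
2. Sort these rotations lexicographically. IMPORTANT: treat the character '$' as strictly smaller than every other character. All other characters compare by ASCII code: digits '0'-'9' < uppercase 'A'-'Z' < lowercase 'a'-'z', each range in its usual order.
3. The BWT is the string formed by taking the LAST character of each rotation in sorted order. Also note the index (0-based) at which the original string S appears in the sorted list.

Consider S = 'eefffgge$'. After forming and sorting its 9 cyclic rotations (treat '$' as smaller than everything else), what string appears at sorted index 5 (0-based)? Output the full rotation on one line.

Answer: ffgge$eef

Derivation:
All 9 rotations (rotation i = S[i:]+S[:i]):
  rot[0] = eefffgge$
  rot[1] = efffgge$e
  rot[2] = fffgge$ee
  rot[3] = ffgge$eef
  rot[4] = fgge$eeff
  rot[5] = gge$eefff
  rot[6] = ge$eefffg
  rot[7] = e$eefffgg
  rot[8] = $eefffgge
Sorted (with $ < everything):
  sorted[0] = $eefffgge
  sorted[1] = e$eefffgg
  sorted[2] = eefffgge$
  sorted[3] = efffgge$e
  sorted[4] = fffgge$ee
  sorted[5] = ffgge$eef
  sorted[6] = fgge$eeff
  sorted[7] = ge$eefffg
  sorted[8] = gge$eefff
sorted[5] = ffgge$eef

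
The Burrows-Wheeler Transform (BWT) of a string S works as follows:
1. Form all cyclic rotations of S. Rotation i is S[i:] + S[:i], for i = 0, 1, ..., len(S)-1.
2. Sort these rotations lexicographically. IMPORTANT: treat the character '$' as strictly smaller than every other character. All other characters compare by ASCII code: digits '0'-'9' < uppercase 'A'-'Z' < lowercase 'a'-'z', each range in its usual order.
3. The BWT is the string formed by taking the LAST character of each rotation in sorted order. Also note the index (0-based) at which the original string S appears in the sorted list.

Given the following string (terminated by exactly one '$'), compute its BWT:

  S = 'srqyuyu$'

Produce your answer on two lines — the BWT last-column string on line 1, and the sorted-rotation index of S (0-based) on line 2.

Answer: urs$yyuq
3

Derivation:
All 8 rotations (rotation i = S[i:]+S[:i]):
  rot[0] = srqyuyu$
  rot[1] = rqyuyu$s
  rot[2] = qyuyu$sr
  rot[3] = yuyu$srq
  rot[4] = uyu$srqy
  rot[5] = yu$srqyu
  rot[6] = u$srqyuy
  rot[7] = $srqyuyu
Sorted (with $ < everything):
  sorted[0] = $srqyuyu  (last char: 'u')
  sorted[1] = qyuyu$sr  (last char: 'r')
  sorted[2] = rqyuyu$s  (last char: 's')
  sorted[3] = srqyuyu$  (last char: '$')
  sorted[4] = u$srqyuy  (last char: 'y')
  sorted[5] = uyu$srqy  (last char: 'y')
  sorted[6] = yu$srqyu  (last char: 'u')
  sorted[7] = yuyu$srq  (last char: 'q')
Last column: urs$yyuq
Original string S is at sorted index 3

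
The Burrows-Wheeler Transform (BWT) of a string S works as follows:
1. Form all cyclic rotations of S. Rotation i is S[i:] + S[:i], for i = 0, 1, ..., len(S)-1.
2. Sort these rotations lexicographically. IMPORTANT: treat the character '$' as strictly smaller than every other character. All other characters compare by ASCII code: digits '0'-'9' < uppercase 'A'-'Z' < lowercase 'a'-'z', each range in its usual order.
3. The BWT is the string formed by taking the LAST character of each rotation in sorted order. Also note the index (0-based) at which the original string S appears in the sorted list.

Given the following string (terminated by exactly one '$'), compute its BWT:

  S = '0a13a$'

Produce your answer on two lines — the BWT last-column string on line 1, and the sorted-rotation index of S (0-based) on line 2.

All 6 rotations (rotation i = S[i:]+S[:i]):
  rot[0] = 0a13a$
  rot[1] = a13a$0
  rot[2] = 13a$0a
  rot[3] = 3a$0a1
  rot[4] = a$0a13
  rot[5] = $0a13a
Sorted (with $ < everything):
  sorted[0] = $0a13a  (last char: 'a')
  sorted[1] = 0a13a$  (last char: '$')
  sorted[2] = 13a$0a  (last char: 'a')
  sorted[3] = 3a$0a1  (last char: '1')
  sorted[4] = a$0a13  (last char: '3')
  sorted[5] = a13a$0  (last char: '0')
Last column: a$a130
Original string S is at sorted index 1

Answer: a$a130
1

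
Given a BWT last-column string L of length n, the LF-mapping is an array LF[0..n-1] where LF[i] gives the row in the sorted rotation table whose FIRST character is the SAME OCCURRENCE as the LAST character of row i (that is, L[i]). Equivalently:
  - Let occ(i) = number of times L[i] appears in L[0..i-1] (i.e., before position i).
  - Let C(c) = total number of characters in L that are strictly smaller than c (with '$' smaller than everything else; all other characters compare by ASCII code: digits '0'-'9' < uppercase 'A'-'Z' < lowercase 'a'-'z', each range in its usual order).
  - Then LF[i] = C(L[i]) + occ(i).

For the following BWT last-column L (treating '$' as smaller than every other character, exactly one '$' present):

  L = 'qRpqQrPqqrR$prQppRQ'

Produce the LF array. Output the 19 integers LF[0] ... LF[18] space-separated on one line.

Char counts: '$':1, 'P':1, 'Q':3, 'R':3, 'p':4, 'q':4, 'r':3
C (first-col start): C('$')=0, C('P')=1, C('Q')=2, C('R')=5, C('p')=8, C('q')=12, C('r')=16
L[0]='q': occ=0, LF[0]=C('q')+0=12+0=12
L[1]='R': occ=0, LF[1]=C('R')+0=5+0=5
L[2]='p': occ=0, LF[2]=C('p')+0=8+0=8
L[3]='q': occ=1, LF[3]=C('q')+1=12+1=13
L[4]='Q': occ=0, LF[4]=C('Q')+0=2+0=2
L[5]='r': occ=0, LF[5]=C('r')+0=16+0=16
L[6]='P': occ=0, LF[6]=C('P')+0=1+0=1
L[7]='q': occ=2, LF[7]=C('q')+2=12+2=14
L[8]='q': occ=3, LF[8]=C('q')+3=12+3=15
L[9]='r': occ=1, LF[9]=C('r')+1=16+1=17
L[10]='R': occ=1, LF[10]=C('R')+1=5+1=6
L[11]='$': occ=0, LF[11]=C('$')+0=0+0=0
L[12]='p': occ=1, LF[12]=C('p')+1=8+1=9
L[13]='r': occ=2, LF[13]=C('r')+2=16+2=18
L[14]='Q': occ=1, LF[14]=C('Q')+1=2+1=3
L[15]='p': occ=2, LF[15]=C('p')+2=8+2=10
L[16]='p': occ=3, LF[16]=C('p')+3=8+3=11
L[17]='R': occ=2, LF[17]=C('R')+2=5+2=7
L[18]='Q': occ=2, LF[18]=C('Q')+2=2+2=4

Answer: 12 5 8 13 2 16 1 14 15 17 6 0 9 18 3 10 11 7 4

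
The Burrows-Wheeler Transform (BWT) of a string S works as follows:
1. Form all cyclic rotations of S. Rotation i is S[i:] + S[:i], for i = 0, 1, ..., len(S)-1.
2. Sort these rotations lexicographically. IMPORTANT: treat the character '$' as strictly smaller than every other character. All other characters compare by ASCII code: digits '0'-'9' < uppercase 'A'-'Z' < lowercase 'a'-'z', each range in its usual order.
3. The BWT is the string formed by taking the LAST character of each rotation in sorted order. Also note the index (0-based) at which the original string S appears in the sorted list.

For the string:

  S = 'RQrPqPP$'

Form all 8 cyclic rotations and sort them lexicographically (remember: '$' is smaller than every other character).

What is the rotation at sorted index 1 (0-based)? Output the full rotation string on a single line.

Answer: P$RQrPqP

Derivation:
All 8 rotations (rotation i = S[i:]+S[:i]):
  rot[0] = RQrPqPP$
  rot[1] = QrPqPP$R
  rot[2] = rPqPP$RQ
  rot[3] = PqPP$RQr
  rot[4] = qPP$RQrP
  rot[5] = PP$RQrPq
  rot[6] = P$RQrPqP
  rot[7] = $RQrPqPP
Sorted (with $ < everything):
  sorted[0] = $RQrPqPP
  sorted[1] = P$RQrPqP
  sorted[2] = PP$RQrPq
  sorted[3] = PqPP$RQr
  sorted[4] = QrPqPP$R
  sorted[5] = RQrPqPP$
  sorted[6] = qPP$RQrP
  sorted[7] = rPqPP$RQ
sorted[1] = P$RQrPqP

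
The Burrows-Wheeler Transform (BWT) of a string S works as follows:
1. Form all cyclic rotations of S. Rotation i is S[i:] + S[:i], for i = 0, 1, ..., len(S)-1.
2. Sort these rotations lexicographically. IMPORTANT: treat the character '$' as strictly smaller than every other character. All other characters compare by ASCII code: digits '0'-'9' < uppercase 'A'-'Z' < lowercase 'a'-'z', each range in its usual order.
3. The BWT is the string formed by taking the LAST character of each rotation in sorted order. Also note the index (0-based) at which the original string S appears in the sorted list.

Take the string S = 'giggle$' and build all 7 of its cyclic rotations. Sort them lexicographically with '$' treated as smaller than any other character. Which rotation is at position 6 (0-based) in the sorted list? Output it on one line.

All 7 rotations (rotation i = S[i:]+S[:i]):
  rot[0] = giggle$
  rot[1] = iggle$g
  rot[2] = ggle$gi
  rot[3] = gle$gig
  rot[4] = le$gigg
  rot[5] = e$giggl
  rot[6] = $giggle
Sorted (with $ < everything):
  sorted[0] = $giggle
  sorted[1] = e$giggl
  sorted[2] = ggle$gi
  sorted[3] = giggle$
  sorted[4] = gle$gig
  sorted[5] = iggle$g
  sorted[6] = le$gigg
sorted[6] = le$gigg

Answer: le$gigg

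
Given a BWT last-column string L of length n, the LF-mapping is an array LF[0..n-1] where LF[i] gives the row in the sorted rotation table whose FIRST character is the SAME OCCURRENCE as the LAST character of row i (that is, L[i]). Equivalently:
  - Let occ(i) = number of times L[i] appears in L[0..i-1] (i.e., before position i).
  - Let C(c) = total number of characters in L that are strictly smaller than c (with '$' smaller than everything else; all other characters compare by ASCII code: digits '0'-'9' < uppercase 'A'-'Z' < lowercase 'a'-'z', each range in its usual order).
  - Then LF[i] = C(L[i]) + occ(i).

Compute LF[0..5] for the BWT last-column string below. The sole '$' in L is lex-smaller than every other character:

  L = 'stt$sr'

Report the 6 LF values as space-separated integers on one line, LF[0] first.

Answer: 2 4 5 0 3 1

Derivation:
Char counts: '$':1, 'r':1, 's':2, 't':2
C (first-col start): C('$')=0, C('r')=1, C('s')=2, C('t')=4
L[0]='s': occ=0, LF[0]=C('s')+0=2+0=2
L[1]='t': occ=0, LF[1]=C('t')+0=4+0=4
L[2]='t': occ=1, LF[2]=C('t')+1=4+1=5
L[3]='$': occ=0, LF[3]=C('$')+0=0+0=0
L[4]='s': occ=1, LF[4]=C('s')+1=2+1=3
L[5]='r': occ=0, LF[5]=C('r')+0=1+0=1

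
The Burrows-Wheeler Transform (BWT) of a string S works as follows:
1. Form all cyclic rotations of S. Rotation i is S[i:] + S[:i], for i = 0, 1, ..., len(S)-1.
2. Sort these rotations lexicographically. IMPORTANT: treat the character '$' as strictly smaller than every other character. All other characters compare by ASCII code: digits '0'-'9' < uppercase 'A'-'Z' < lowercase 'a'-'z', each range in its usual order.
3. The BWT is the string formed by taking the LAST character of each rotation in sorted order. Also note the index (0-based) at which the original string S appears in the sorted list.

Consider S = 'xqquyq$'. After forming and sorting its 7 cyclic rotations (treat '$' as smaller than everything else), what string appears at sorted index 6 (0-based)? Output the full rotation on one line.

Answer: yq$xqqu

Derivation:
All 7 rotations (rotation i = S[i:]+S[:i]):
  rot[0] = xqquyq$
  rot[1] = qquyq$x
  rot[2] = quyq$xq
  rot[3] = uyq$xqq
  rot[4] = yq$xqqu
  rot[5] = q$xqquy
  rot[6] = $xqquyq
Sorted (with $ < everything):
  sorted[0] = $xqquyq
  sorted[1] = q$xqquy
  sorted[2] = qquyq$x
  sorted[3] = quyq$xq
  sorted[4] = uyq$xqq
  sorted[5] = xqquyq$
  sorted[6] = yq$xqqu
sorted[6] = yq$xqqu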